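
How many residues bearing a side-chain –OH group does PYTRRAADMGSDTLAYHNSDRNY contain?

S, T, and Y are the three residues with a side-chain hydroxyl.
Matching residues: Y2, T3, S11, T13, Y16, S19, Y23.

7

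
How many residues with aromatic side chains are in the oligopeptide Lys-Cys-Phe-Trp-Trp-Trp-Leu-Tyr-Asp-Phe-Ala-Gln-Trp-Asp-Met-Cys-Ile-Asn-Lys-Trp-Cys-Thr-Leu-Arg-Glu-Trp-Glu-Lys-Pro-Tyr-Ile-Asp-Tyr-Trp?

12

The aromatic amino acids are Phe (F, benzyl), Trp (W, indole), and Tyr (Y, phenol).
Matching residues: Phe3, Trp4, Trp5, Trp6, Tyr8, Phe10, Trp13, Trp20, Trp26, Tyr30, Tyr33, Trp34.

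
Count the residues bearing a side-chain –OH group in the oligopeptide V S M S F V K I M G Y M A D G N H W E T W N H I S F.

S, T, and Y are the three residues with a side-chain hydroxyl.
Matching residues: S2, S4, Y11, T20, S25.

5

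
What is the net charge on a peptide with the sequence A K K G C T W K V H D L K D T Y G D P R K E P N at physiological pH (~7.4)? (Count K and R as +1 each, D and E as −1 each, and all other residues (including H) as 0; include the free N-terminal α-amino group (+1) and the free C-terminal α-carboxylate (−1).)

+2

Positive (K, R): K2, K3, K8, K13, R20, K21 → +6.
Negative (D, E): D11, D14, D18, E22 → −4.
The N-terminus (+1) and C-terminus (−1) cancel.
Net charge = (+6) + (−4) = +2.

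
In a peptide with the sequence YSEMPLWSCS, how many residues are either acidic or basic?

Acidic: D, E. Basic: H, K, R.
Acidic residues here: E3 (1).
Basic residues here: none (0).
The two groups share no amino acid, so total = 1 + 0 = 1.

1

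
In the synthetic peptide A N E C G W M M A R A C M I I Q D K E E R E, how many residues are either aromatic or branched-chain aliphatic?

Aromatic: F, W, Y. Branched-chain aliphatic: I, L, V.
Aromatic residues here: W6 (1).
Branched-chain aliphatic residues here: I14, I15 (2).
The two groups share no amino acid, so total = 1 + 2 = 3.

3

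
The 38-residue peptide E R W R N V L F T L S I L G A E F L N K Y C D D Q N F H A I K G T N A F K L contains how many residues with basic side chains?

6

Lysine (K), arginine (R), and histidine (H) have basic, nitrogen-containing side chains.
Matching residues: R2, R4, K20, H28, K31, K37.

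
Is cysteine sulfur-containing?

The sulfur-bearing residues are cysteine (–SH) and methionine (–S–CH₃).
Cysteine is in this group.

Yes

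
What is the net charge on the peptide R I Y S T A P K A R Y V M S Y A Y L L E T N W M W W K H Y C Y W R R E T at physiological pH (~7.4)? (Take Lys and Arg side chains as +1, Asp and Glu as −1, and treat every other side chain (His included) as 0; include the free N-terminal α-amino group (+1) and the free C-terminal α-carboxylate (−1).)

+4

Positive (K, R): R1, K8, R10, K27, R33, R34 → +6.
Negative (D, E): E20, E35 → −2.
The N-terminus (+1) and C-terminus (−1) cancel.
Net charge = (+6) + (−2) = +4.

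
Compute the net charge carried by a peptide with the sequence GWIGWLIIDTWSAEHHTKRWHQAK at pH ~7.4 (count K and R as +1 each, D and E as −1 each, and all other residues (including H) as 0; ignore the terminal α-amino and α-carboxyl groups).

+1

Positive (K, R): K18, R19, K24 → +3.
Negative (D, E): D9, E14 → −2.
Net charge = (+3) + (−2) = +1.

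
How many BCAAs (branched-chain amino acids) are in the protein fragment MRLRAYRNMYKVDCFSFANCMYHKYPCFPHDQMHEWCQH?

2

The BCAAs are Val, Leu, and Ile — aliphatic side chains with a branch point.
Matching residues: L3, V12.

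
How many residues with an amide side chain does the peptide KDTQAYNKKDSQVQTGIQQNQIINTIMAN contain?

10

Only N (asparagine) and Q (glutamine) carry a side-chain carboxamide.
Matching residues: Q4, N7, Q12, Q14, Q18, Q19, N20, Q21, N24, N29.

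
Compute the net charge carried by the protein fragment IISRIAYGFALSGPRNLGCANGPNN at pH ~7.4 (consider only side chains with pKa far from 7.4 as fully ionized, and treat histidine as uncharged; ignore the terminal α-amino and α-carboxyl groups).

+2

The side chains ionized at physiological pH are Lys/Arg (+1) and Asp/Glu (−1); with His treated as neutral, nothing else contributes.
Positive (K, R): R4, R15 → +2.
Negative (D, E): none → −0.
Net charge = (+2) + (−0) = +2.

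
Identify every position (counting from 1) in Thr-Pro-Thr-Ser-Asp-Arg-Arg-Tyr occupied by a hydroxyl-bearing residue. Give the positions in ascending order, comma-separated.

Serine (S), threonine (T), and tyrosine (Y) each carry a hydroxyl group on the side chain.
Matching residues: Thr1, Thr3, Ser4, Tyr8.

1, 3, 4, 8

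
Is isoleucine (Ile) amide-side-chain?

No

Only N (asparagine) and Q (glutamine) carry a side-chain carboxamide.
Isoleucine is not in this group.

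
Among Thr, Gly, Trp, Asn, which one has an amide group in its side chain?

Asn

Only N (asparagine) and Q (glutamine) carry a side-chain carboxamide.
Of the listed options, only Asn belongs to this group.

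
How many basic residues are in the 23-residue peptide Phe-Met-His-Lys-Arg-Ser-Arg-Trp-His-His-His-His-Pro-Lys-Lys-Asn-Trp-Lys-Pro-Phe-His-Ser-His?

K, R, and H are the three residues with basic side chains (ε-amine, guanidinium, and imidazole respectively).
Matching residues: His3, Lys4, Arg5, Arg7, His9, His10, His11, His12, Lys14, Lys15, Lys18, His21, His23.

13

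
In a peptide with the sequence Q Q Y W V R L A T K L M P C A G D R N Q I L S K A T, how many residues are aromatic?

2

The aromatic amino acids are Phe (F, benzyl), Trp (W, indole), and Tyr (Y, phenol).
Matching residues: Y3, W4.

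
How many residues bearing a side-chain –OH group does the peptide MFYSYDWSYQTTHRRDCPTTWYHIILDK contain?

S, T, and Y are the three residues with a side-chain hydroxyl.
Matching residues: Y3, S4, Y5, S8, Y9, T11, T12, T19, T20, Y22.

10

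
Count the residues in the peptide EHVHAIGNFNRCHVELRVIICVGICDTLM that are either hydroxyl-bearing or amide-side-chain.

Hydroxyl-bearing: S, T, Y. Amide-side-chain: N, Q.
Hydroxyl-bearing residues here: T27 (1).
Amide-side-chain residues here: N8, N10 (2).
The two groups share no amino acid, so total = 1 + 2 = 3.

3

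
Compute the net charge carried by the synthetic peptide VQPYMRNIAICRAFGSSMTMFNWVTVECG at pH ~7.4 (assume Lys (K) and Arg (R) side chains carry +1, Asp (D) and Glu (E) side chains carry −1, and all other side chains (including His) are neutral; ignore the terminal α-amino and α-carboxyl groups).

Positive (K, R): R6, R12 → +2.
Negative (D, E): E27 → −1.
Net charge = (+2) + (−1) = +1.

+1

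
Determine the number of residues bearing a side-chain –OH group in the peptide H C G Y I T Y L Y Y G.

5

Serine (S), threonine (T), and tyrosine (Y) each carry a hydroxyl group on the side chain.
Matching residues: Y4, T6, Y7, Y9, Y10.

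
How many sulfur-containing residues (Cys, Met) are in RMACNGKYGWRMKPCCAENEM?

Matching residues: M2, C4, M12, C15, C16, M21.

6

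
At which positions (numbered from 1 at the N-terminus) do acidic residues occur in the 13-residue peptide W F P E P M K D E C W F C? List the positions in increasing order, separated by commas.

4, 8, 9

The acidic residues are Asp (D) and Glu (E), whose side chains end in a carboxylate group.
Matching residues: E4, D8, E9.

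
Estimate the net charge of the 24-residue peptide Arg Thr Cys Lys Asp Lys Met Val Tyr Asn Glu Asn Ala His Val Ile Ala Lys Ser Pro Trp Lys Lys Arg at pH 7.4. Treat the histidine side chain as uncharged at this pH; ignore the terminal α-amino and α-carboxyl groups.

Near pH 7.4, K and R contribute +1 each, D and E contribute −1 each, and every other side chain (His included, as stated) is uncharged.
Positive (K, R): Arg1, Lys4, Lys6, Lys18, Lys22, Lys23, Arg24 → +7.
Negative (D, E): Asp5, Glu11 → −2.
Net charge = (+7) + (−2) = +5.

+5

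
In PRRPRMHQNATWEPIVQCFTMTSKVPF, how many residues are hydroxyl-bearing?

Serine (S), threonine (T), and tyrosine (Y) each carry a hydroxyl group on the side chain.
Matching residues: T11, T20, T22, S23.

4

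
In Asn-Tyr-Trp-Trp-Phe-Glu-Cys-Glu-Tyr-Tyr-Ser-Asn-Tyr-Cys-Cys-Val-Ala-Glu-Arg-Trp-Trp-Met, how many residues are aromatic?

Phenylalanine (F), tryptophan (W), and tyrosine (Y) have aromatic ring side chains.
Matching residues: Tyr2, Trp3, Trp4, Phe5, Tyr9, Tyr10, Tyr13, Trp20, Trp21.

9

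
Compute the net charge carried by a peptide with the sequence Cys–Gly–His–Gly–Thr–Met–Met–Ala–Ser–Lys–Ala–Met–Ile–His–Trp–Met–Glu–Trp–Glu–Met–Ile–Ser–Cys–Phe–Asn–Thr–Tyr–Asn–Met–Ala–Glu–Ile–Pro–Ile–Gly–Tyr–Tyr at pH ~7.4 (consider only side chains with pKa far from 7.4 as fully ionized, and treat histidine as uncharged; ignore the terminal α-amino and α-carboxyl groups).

The side chains ionized at physiological pH are Lys/Arg (+1) and Asp/Glu (−1); with His treated as neutral, nothing else contributes.
Positive (K, R): Lys10 → +1.
Negative (D, E): Glu17, Glu19, Glu31 → −3.
Net charge = (+1) + (−3) = −2.

-2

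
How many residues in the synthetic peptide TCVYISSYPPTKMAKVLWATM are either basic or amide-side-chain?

Basic: H, K, R. Amide-side-chain: N, Q.
Basic residues here: K12, K15 (2).
Amide-side-chain residues here: none (0).
The two groups share no amino acid, so total = 2 + 0 = 2.

2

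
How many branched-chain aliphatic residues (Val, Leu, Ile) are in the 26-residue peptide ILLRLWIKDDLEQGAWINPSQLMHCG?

8

Matching residues: I1, L2, L3, L5, I7, L11, I17, L22.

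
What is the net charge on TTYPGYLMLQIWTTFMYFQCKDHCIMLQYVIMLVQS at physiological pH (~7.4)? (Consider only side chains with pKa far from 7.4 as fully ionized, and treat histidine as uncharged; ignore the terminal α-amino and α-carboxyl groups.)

0

The side chains ionized at physiological pH are Lys/Arg (+1) and Asp/Glu (−1); with His treated as neutral, nothing else contributes.
Positive (K, R): K21 → +1.
Negative (D, E): D22 → −1.
Net charge = (+1) + (−1) = 0.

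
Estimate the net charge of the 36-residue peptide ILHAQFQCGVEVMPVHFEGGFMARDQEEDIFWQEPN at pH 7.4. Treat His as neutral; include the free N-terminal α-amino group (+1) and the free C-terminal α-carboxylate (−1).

-6

At pH ~7.4 the Lys and Arg side chains are protonated (+1), the Asp and Glu side chains are deprotonated (−1), and with His taken as neutral all other side chains carry no charge.
Positive (K, R): R24 → +1.
Negative (D, E): E11, E18, D25, E27, E28, D29, E34 → −7.
The N-terminus (+1) and C-terminus (−1) cancel.
Net charge = (+1) + (−7) = −6.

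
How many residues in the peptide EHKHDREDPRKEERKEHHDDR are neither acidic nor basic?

Acidic: D, E. Basic: K, R, H. All other residues are neither.
Matching residues: P9.

1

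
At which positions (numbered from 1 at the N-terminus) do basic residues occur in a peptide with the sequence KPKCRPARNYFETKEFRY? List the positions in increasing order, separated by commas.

1, 3, 5, 8, 14, 17

The basic amino acids are Lys (K), Arg (R), and His (H).
Matching residues: K1, K3, R5, R8, K14, R17.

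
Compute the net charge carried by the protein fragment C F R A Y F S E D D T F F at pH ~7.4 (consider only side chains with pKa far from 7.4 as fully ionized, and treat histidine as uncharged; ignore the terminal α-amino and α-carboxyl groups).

At pH ~7.4 the Lys and Arg side chains are protonated (+1), the Asp and Glu side chains are deprotonated (−1), and with His taken as neutral all other side chains carry no charge.
Positive (K, R): R3 → +1.
Negative (D, E): E8, D9, D10 → −3.
Net charge = (+1) + (−3) = −2.

-2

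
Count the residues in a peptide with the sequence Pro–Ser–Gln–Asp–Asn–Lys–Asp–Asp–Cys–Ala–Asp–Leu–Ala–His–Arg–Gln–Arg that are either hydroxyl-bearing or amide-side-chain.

Hydroxyl-bearing: S, T, Y. Amide-side-chain: N, Q.
Hydroxyl-bearing residues here: Ser2 (1).
Amide-side-chain residues here: Gln3, Asn5, Gln16 (3).
The two groups share no amino acid, so total = 1 + 3 = 4.

4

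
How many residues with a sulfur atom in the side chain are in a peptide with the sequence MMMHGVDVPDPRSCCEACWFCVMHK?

8

The sulfur-bearing residues are cysteine (–SH) and methionine (–S–CH₃).
Matching residues: M1, M2, M3, C14, C15, C18, C21, M23.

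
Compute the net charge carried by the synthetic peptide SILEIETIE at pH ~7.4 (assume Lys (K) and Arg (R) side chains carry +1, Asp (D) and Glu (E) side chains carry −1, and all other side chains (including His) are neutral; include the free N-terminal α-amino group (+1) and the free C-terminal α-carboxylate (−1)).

Positive (K, R): none → +0.
Negative (D, E): E4, E6, E9 → −3.
The N-terminus (+1) and C-terminus (−1) cancel.
Net charge = (+0) + (−3) = −3.

-3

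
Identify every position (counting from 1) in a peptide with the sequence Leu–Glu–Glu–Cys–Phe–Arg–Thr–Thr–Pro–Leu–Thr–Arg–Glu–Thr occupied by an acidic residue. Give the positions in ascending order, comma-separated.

2, 3, 13

Matching residues: Glu2, Glu3, Glu13.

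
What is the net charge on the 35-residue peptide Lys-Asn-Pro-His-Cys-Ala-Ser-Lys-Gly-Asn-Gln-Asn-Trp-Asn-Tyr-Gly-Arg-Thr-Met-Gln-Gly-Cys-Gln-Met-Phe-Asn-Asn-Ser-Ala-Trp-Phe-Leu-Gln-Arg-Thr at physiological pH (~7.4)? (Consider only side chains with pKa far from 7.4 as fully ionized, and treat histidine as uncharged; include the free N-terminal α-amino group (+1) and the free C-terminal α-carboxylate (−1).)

+4

The side chains ionized at physiological pH are Lys/Arg (+1) and Asp/Glu (−1); with His treated as neutral, nothing else contributes.
Positive (K, R): Lys1, Lys8, Arg17, Arg34 → +4.
Negative (D, E): none → −0.
The N-terminus (+1) and C-terminus (−1) cancel.
Net charge = (+4) + (−0) = +4.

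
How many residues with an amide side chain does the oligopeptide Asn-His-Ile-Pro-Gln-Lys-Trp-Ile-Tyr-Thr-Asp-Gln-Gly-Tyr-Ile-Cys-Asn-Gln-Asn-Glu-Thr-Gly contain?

6

The amide-side-chain residues are Asn (N) and Gln (Q).
Matching residues: Asn1, Gln5, Gln12, Asn17, Gln18, Asn19.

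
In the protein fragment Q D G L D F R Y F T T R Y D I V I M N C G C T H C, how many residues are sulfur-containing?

4

The sulfur-bearing residues are cysteine (–SH) and methionine (–S–CH₃).
Matching residues: M18, C20, C22, C25.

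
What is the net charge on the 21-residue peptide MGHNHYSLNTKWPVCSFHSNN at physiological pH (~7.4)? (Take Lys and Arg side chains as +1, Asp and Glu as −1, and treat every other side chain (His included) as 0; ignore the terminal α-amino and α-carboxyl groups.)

Positive (K, R): K11 → +1.
Negative (D, E): none → −0.
Net charge = (+1) + (−0) = +1.

+1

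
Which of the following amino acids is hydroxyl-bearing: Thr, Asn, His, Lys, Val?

Serine (S), threonine (T), and tyrosine (Y) each carry a hydroxyl group on the side chain.
Of the listed options, only Thr belongs to this group.

Thr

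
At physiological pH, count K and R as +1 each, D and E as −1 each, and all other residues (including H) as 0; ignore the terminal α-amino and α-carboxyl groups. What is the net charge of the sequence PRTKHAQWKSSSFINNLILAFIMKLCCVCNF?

Positive (K, R): R2, K4, K9, K24 → +4.
Negative (D, E): none → −0.
Net charge = (+4) + (−0) = +4.

+4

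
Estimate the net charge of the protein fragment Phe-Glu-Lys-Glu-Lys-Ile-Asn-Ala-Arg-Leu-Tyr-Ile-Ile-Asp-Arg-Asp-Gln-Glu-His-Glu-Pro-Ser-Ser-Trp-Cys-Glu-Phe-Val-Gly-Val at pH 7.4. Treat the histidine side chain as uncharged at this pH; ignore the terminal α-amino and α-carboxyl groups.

-3

Near pH 7.4, K and R contribute +1 each, D and E contribute −1 each, and every other side chain (His included, as stated) is uncharged.
Positive (K, R): Lys3, Lys5, Arg9, Arg15 → +4.
Negative (D, E): Glu2, Glu4, Asp14, Asp16, Glu18, Glu20, Glu26 → −7.
Net charge = (+4) + (−7) = −3.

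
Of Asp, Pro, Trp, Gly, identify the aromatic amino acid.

The aromatic amino acids are Phe (F, benzyl), Trp (W, indole), and Tyr (Y, phenol).
Of the listed options, only Trp belongs to this group.

Trp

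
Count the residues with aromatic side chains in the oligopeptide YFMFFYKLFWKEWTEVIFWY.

11

F, W, and Y each carry an aromatic ring on the side chain.
Matching residues: Y1, F2, F4, F5, Y6, F9, W10, W13, F18, W19, Y20.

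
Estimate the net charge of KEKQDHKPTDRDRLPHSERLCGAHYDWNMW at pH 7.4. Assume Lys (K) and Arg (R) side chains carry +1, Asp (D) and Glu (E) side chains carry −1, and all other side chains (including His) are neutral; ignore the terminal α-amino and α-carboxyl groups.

Positive (K, R): K1, K3, K7, R11, R13, R19 → +6.
Negative (D, E): E2, D5, D10, D12, E18, D26 → −6.
Net charge = (+6) + (−6) = 0.

0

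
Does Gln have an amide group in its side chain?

Yes

Asparagine (N) and glutamine (Q) have uncharged amide side chains.
Glutamine is in this group.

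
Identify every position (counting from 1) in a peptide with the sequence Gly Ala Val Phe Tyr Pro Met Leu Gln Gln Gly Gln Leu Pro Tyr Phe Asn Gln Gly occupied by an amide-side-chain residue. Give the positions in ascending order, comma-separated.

9, 10, 12, 17, 18

Asparagine (N) and glutamine (Q) have uncharged amide side chains.
Matching residues: Gln9, Gln10, Gln12, Asn17, Gln18.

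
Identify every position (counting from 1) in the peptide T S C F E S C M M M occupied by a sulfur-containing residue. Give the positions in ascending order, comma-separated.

3, 7, 8, 9, 10

Matching residues: C3, C7, M8, M9, M10.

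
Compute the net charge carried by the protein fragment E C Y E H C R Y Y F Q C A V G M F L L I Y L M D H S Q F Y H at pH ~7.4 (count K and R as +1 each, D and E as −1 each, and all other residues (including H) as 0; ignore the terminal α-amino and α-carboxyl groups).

-2

Positive (K, R): R7 → +1.
Negative (D, E): E1, E4, D24 → −3.
Net charge = (+1) + (−3) = −2.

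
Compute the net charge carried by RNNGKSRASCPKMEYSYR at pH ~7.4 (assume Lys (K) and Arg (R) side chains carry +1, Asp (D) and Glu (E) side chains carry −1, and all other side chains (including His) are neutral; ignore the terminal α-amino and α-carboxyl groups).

+4

Positive (K, R): R1, K5, R7, K12, R18 → +5.
Negative (D, E): E14 → −1.
Net charge = (+5) + (−1) = +4.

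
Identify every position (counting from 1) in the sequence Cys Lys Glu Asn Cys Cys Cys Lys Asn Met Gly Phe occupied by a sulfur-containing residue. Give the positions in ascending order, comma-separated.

The sulfur-bearing residues are cysteine (–SH) and methionine (–S–CH₃).
Matching residues: Cys1, Cys5, Cys6, Cys7, Met10.

1, 5, 6, 7, 10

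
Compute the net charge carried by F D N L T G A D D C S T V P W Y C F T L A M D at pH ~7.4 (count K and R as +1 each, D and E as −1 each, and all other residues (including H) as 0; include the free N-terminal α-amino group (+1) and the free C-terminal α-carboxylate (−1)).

-4

Positive (K, R): none → +0.
Negative (D, E): D2, D8, D9, D23 → −4.
The N-terminus (+1) and C-terminus (−1) cancel.
Net charge = (+0) + (−4) = −4.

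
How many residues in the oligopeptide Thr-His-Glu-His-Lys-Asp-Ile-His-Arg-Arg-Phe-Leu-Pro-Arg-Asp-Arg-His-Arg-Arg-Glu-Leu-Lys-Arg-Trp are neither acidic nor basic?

Acidic: D, E. Basic: K, R, H. All other residues are neither.
Matching residues: Thr1, Ile7, Phe11, Leu12, Pro13, Leu21, Trp24.

7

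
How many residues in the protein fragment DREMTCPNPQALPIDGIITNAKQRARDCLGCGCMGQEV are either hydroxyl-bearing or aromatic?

2

Hydroxyl-bearing: S, T, Y. Aromatic: F, W, Y.
Hydroxyl-bearing residues here: T5, T19 (2).
Aromatic residues here: none (0).
(Y belongs to both groups, but none appear in this sequence.) Total = 2 + 0 = 2.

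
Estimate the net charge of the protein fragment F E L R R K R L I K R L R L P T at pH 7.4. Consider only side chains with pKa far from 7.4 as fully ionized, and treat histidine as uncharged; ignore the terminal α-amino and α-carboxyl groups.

At pH ~7.4 the Lys and Arg side chains are protonated (+1), the Asp and Glu side chains are deprotonated (−1), and with His taken as neutral all other side chains carry no charge.
Positive (K, R): R4, R5, K6, R7, K10, R11, R13 → +7.
Negative (D, E): E2 → −1.
Net charge = (+7) + (−1) = +6.

+6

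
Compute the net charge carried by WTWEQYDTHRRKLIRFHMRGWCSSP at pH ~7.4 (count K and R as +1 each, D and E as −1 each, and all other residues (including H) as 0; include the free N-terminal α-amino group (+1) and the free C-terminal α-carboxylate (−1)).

Positive (K, R): R10, R11, K12, R15, R19 → +5.
Negative (D, E): E4, D7 → −2.
The N-terminus (+1) and C-terminus (−1) cancel.
Net charge = (+5) + (−2) = +3.

+3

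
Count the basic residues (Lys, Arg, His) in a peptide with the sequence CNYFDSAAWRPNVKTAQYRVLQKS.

Matching residues: R10, K14, R19, K23.

4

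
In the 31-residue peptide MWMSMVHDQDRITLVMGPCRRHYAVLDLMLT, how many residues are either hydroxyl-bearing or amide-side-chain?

5

Hydroxyl-bearing: S, T, Y. Amide-side-chain: N, Q.
Hydroxyl-bearing residues here: S4, T13, Y23, T31 (4).
Amide-side-chain residues here: Q9 (1).
The two groups share no amino acid, so total = 4 + 1 = 5.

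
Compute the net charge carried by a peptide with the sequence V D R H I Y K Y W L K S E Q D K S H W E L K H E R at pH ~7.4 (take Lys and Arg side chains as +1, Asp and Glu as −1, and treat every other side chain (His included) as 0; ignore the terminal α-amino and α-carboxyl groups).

+1

Positive (K, R): R3, K7, K11, K16, K22, R25 → +6.
Negative (D, E): D2, E13, D15, E20, E24 → −5.
Net charge = (+6) + (−5) = +1.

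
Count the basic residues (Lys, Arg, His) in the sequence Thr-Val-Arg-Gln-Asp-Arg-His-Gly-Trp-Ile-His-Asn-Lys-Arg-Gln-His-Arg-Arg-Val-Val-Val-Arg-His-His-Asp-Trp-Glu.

Matching residues: Arg3, Arg6, His7, His11, Lys13, Arg14, His16, Arg17, Arg18, Arg22, His23, His24.

12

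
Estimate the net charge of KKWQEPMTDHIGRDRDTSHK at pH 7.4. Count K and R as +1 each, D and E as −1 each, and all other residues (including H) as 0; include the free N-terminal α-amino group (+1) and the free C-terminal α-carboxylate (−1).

+1

Positive (K, R): K1, K2, R13, R15, K20 → +5.
Negative (D, E): E5, D9, D14, D16 → −4.
The N-terminus (+1) and C-terminus (−1) cancel.
Net charge = (+5) + (−4) = +1.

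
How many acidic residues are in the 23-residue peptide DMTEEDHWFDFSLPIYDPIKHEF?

7

Only D (aspartate) and E (glutamate) carry a side-chain carboxylic acid.
Matching residues: D1, E4, E5, D6, D10, D17, E22.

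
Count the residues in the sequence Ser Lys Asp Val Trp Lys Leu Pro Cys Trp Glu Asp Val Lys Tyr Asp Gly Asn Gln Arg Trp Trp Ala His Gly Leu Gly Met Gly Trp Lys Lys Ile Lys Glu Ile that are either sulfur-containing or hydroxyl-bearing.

Sulfur-containing: C, M. Hydroxyl-bearing: S, T, Y.
Sulfur-containing residues here: Cys9, Met28 (2).
Hydroxyl-bearing residues here: Ser1, Tyr15 (2).
The two groups share no amino acid, so total = 2 + 2 = 4.

4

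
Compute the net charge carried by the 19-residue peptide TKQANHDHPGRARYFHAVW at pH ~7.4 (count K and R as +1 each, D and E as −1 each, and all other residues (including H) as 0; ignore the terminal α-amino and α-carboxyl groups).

+2

Positive (K, R): K2, R11, R13 → +3.
Negative (D, E): D7 → −1.
Net charge = (+3) + (−1) = +2.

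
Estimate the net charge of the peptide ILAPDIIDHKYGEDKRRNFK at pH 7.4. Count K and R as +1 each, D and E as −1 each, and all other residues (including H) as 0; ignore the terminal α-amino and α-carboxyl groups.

+1

Positive (K, R): K10, K15, R16, R17, K20 → +5.
Negative (D, E): D5, D8, E13, D14 → −4.
Net charge = (+5) + (−4) = +1.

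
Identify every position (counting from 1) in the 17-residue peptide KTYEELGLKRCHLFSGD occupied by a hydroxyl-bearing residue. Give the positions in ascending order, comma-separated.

Matching residues: T2, Y3, S15.

2, 3, 15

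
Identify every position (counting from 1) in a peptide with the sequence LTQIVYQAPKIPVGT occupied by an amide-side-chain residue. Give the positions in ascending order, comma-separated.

3, 7

Asparagine (N) and glutamine (Q) have uncharged amide side chains.
Matching residues: Q3, Q7.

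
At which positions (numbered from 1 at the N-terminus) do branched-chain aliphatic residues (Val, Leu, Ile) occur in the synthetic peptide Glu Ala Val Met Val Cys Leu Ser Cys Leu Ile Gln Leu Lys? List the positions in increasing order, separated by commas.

3, 5, 7, 10, 11, 13

Matching residues: Val3, Val5, Leu7, Leu10, Ile11, Leu13.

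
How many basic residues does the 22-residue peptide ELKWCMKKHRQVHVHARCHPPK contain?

10

Lysine (K), arginine (R), and histidine (H) have basic, nitrogen-containing side chains.
Matching residues: K3, K7, K8, H9, R10, H13, H15, R17, H19, K22.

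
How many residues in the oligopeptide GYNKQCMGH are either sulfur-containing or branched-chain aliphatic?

2

Sulfur-containing: C, M. Branched-chain aliphatic: I, L, V.
Sulfur-containing residues here: C6, M7 (2).
Branched-chain aliphatic residues here: none (0).
The two groups share no amino acid, so total = 2 + 0 = 2.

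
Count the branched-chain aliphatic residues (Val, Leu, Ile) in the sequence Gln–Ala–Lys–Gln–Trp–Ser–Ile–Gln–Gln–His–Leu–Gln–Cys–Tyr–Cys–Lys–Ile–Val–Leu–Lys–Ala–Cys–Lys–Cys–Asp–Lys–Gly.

5

Matching residues: Ile7, Leu11, Ile17, Val18, Leu19.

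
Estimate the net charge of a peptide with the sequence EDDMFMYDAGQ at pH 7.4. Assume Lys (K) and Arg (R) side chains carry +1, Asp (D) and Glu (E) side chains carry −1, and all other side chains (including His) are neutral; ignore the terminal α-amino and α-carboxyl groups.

-4

Positive (K, R): none → +0.
Negative (D, E): E1, D2, D3, D8 → −4.
Net charge = (+0) + (−4) = −4.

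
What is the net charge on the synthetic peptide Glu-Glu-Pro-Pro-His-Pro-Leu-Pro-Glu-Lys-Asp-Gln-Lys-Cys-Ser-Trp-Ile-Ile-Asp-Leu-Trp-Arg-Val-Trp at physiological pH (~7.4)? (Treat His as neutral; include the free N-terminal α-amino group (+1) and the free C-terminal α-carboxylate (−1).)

The side chains ionized at physiological pH are Lys/Arg (+1) and Asp/Glu (−1); with His treated as neutral, nothing else contributes.
Positive (K, R): Lys10, Lys13, Arg22 → +3.
Negative (D, E): Glu1, Glu2, Glu9, Asp11, Asp19 → −5.
The N-terminus (+1) and C-terminus (−1) cancel.
Net charge = (+3) + (−5) = −2.

-2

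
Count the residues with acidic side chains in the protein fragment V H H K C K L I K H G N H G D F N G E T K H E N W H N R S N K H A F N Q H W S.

3

Only D (aspartate) and E (glutamate) carry a side-chain carboxylic acid.
Matching residues: D15, E19, E23.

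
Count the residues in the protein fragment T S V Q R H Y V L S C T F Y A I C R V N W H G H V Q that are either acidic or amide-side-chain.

3

Acidic: D, E. Amide-side-chain: N, Q.
Acidic residues here: none (0).
Amide-side-chain residues here: Q4, N20, Q26 (3).
The two groups share no amino acid, so total = 0 + 3 = 3.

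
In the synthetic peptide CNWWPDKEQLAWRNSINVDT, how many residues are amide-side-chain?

Asparagine (N) and glutamine (Q) have uncharged amide side chains.
Matching residues: N2, Q9, N14, N17.

4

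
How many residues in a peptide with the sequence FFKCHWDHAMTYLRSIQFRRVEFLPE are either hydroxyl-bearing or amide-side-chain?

Hydroxyl-bearing: S, T, Y. Amide-side-chain: N, Q.
Hydroxyl-bearing residues here: T11, Y12, S15 (3).
Amide-side-chain residues here: Q17 (1).
The two groups share no amino acid, so total = 3 + 1 = 4.

4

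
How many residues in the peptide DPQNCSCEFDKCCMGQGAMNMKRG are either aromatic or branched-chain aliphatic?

1

Aromatic: F, W, Y. Branched-chain aliphatic: I, L, V.
Aromatic residues here: F9 (1).
Branched-chain aliphatic residues here: none (0).
The two groups share no amino acid, so total = 1 + 0 = 1.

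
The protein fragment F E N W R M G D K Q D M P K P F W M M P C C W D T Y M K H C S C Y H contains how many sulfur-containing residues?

9

Only Cys (C) and Met (M) have a sulfur atom in the side chain.
Matching residues: M6, M12, M18, M19, C21, C22, M27, C30, C32.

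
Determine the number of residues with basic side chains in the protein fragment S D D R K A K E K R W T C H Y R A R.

Lysine (K), arginine (R), and histidine (H) have basic, nitrogen-containing side chains.
Matching residues: R4, K5, K7, K9, R10, H14, R16, R18.

8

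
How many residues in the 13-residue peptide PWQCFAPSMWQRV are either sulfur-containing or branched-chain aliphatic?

Sulfur-containing: C, M. Branched-chain aliphatic: I, L, V.
Sulfur-containing residues here: C4, M9 (2).
Branched-chain aliphatic residues here: V13 (1).
The two groups share no amino acid, so total = 2 + 1 = 3.

3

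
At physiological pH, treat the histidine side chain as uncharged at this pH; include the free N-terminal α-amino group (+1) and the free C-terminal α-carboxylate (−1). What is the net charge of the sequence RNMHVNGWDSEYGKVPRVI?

The side chains ionized at physiological pH are Lys/Arg (+1) and Asp/Glu (−1); with His treated as neutral, nothing else contributes.
Positive (K, R): R1, K14, R17 → +3.
Negative (D, E): D9, E11 → −2.
The N-terminus (+1) and C-terminus (−1) cancel.
Net charge = (+3) + (−2) = +1.

+1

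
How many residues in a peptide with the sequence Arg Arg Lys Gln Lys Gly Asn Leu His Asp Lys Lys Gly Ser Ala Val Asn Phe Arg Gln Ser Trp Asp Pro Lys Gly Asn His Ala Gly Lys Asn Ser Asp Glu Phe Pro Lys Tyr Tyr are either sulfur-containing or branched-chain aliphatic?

2

Sulfur-containing: C, M. Branched-chain aliphatic: I, L, V.
Sulfur-containing residues here: none (0).
Branched-chain aliphatic residues here: Leu8, Val16 (2).
The two groups share no amino acid, so total = 0 + 2 = 2.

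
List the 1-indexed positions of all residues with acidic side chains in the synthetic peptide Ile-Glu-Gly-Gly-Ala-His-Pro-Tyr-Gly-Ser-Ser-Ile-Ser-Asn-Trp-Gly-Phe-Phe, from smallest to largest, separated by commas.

2

The acidic residues are Asp (D) and Glu (E), whose side chains end in a carboxylate group.
Matching residues: Glu2.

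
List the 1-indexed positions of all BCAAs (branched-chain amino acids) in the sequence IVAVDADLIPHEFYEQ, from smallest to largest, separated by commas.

The BCAAs are Val, Leu, and Ile — aliphatic side chains with a branch point.
Matching residues: I1, V2, V4, L8, I9.

1, 2, 4, 8, 9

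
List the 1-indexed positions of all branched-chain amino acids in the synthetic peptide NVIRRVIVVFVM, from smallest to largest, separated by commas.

The BCAAs are Val, Leu, and Ile — aliphatic side chains with a branch point.
Matching residues: V2, I3, V6, I7, V8, V9, V11.

2, 3, 6, 7, 8, 9, 11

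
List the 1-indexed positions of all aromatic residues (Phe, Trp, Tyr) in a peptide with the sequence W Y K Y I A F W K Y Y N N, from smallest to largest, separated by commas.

1, 2, 4, 7, 8, 10, 11

Matching residues: W1, Y2, Y4, F7, W8, Y10, Y11.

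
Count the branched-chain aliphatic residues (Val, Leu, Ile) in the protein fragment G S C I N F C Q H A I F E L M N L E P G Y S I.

Matching residues: I4, I11, L14, L17, I23.

5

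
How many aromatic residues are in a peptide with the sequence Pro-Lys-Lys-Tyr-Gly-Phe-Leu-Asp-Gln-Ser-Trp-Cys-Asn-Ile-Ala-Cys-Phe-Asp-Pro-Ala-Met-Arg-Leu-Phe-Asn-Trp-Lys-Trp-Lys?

7

F, W, and Y each carry an aromatic ring on the side chain.
Matching residues: Tyr4, Phe6, Trp11, Phe17, Phe24, Trp26, Trp28.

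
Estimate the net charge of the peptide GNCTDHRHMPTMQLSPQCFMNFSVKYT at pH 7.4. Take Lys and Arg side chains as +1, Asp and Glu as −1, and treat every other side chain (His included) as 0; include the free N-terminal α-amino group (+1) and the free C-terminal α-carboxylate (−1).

+1

Positive (K, R): R7, K25 → +2.
Negative (D, E): D5 → −1.
The N-terminus (+1) and C-terminus (−1) cancel.
Net charge = (+2) + (−1) = +1.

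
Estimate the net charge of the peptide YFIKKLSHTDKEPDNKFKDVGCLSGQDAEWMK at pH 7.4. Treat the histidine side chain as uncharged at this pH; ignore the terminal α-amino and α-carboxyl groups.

0

Near pH 7.4, K and R contribute +1 each, D and E contribute −1 each, and every other side chain (His included, as stated) is uncharged.
Positive (K, R): K4, K5, K11, K16, K18, K32 → +6.
Negative (D, E): D10, E12, D14, D19, D27, E29 → −6.
Net charge = (+6) + (−6) = 0.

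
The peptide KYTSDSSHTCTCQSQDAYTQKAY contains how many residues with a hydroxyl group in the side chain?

Serine (S), threonine (T), and tyrosine (Y) each carry a hydroxyl group on the side chain.
Matching residues: Y2, T3, S4, S6, S7, T9, T11, S14, Y18, T19, Y23.

11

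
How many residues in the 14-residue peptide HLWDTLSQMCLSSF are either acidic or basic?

Acidic: D, E. Basic: H, K, R.
Acidic residues here: D4 (1).
Basic residues here: H1 (1).
The two groups share no amino acid, so total = 1 + 1 = 2.

2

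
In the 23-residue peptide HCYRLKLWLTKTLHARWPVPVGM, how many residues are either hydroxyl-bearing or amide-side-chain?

3

Hydroxyl-bearing: S, T, Y. Amide-side-chain: N, Q.
Hydroxyl-bearing residues here: Y3, T10, T12 (3).
Amide-side-chain residues here: none (0).
The two groups share no amino acid, so total = 3 + 0 = 3.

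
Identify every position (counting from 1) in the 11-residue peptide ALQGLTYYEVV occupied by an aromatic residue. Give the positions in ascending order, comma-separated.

F, W, and Y each carry an aromatic ring on the side chain.
Matching residues: Y7, Y8.

7, 8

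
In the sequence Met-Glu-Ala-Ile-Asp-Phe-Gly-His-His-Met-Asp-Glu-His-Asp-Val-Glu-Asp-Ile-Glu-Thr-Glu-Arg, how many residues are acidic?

9

Only D (aspartate) and E (glutamate) carry a side-chain carboxylic acid.
Matching residues: Glu2, Asp5, Asp11, Glu12, Asp14, Glu16, Asp17, Glu19, Glu21.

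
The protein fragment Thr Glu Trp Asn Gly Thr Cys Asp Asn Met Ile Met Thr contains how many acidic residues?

2

The acidic residues are Asp (D) and Glu (E), whose side chains end in a carboxylate group.
Matching residues: Glu2, Asp8.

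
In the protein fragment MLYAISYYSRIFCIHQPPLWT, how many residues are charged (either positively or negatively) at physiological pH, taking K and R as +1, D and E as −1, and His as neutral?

1

Charged side chains at pH ~7.4: K, R (positive); D, E (negative).
Matching residues: R10.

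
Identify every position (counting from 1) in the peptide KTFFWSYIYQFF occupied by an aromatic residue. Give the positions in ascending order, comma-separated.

3, 4, 5, 7, 9, 11, 12

F, W, and Y each carry an aromatic ring on the side chain.
Matching residues: F3, F4, W5, Y7, Y9, F11, F12.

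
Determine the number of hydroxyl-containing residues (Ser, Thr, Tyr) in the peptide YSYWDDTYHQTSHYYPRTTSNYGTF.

Matching residues: Y1, S2, Y3, T7, Y8, T11, S12, Y14, Y15, T18, T19, S20, Y22, T24.

14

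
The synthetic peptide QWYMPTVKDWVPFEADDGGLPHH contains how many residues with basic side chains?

K, R, and H are the three residues with basic side chains (ε-amine, guanidinium, and imidazole respectively).
Matching residues: K8, H22, H23.

3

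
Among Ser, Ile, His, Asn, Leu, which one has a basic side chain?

K, R, and H are the three residues with basic side chains (ε-amine, guanidinium, and imidazole respectively).
Of the listed options, only His belongs to this group.

His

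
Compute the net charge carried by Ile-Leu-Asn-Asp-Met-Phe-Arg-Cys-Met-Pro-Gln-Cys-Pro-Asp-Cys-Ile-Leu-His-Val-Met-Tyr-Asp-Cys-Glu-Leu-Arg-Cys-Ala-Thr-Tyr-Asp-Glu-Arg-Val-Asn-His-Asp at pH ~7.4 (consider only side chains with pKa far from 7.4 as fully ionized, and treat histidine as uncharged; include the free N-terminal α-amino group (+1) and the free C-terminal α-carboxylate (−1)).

-4

Near pH 7.4, K and R contribute +1 each, D and E contribute −1 each, and every other side chain (His included, as stated) is uncharged.
Positive (K, R): Arg7, Arg26, Arg33 → +3.
Negative (D, E): Asp4, Asp14, Asp22, Glu24, Asp31, Glu32, Asp37 → −7.
The N-terminus (+1) and C-terminus (−1) cancel.
Net charge = (+3) + (−7) = −4.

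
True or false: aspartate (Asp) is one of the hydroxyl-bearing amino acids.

Serine (S), threonine (T), and tyrosine (Y) each carry a hydroxyl group on the side chain.
Aspartate is not in this group.

False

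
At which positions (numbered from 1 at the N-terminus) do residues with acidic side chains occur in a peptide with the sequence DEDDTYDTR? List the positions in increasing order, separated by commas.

1, 2, 3, 4, 7

Only D (aspartate) and E (glutamate) carry a side-chain carboxylic acid.
Matching residues: D1, E2, D3, D4, D7.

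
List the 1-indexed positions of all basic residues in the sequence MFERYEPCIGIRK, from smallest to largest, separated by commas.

4, 12, 13

The basic amino acids are Lys (K), Arg (R), and His (H).
Matching residues: R4, R12, K13.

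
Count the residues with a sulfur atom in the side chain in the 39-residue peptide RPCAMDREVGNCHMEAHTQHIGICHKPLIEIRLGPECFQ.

6

Only Cys (C) and Met (M) have a sulfur atom in the side chain.
Matching residues: C3, M5, C12, M14, C24, C37.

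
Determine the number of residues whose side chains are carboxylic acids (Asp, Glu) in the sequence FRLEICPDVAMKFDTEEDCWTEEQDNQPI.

9

Matching residues: E4, D8, D14, E16, E17, D18, E22, E23, D25.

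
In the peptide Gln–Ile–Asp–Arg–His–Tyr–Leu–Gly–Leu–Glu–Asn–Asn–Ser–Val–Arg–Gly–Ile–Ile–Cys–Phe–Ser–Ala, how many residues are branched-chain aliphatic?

6

Valine (V), leucine (L), and isoleucine (I) are the branched-chain amino acids.
Matching residues: Ile2, Leu7, Leu9, Val14, Ile17, Ile18.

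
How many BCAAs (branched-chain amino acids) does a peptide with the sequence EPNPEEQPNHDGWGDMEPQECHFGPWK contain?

0

Valine (V), leucine (L), and isoleucine (I) are the branched-chain amino acids.
None of the 27 residues belong to this group.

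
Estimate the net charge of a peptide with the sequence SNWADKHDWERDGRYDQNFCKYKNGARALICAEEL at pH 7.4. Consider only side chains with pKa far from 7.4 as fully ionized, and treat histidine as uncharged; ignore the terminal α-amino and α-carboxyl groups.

-1

The side chains ionized at physiological pH are Lys/Arg (+1) and Asp/Glu (−1); with His treated as neutral, nothing else contributes.
Positive (K, R): K6, R11, R14, K21, K23, R27 → +6.
Negative (D, E): D5, D8, E10, D12, D16, E33, E34 → −7.
Net charge = (+6) + (−7) = −1.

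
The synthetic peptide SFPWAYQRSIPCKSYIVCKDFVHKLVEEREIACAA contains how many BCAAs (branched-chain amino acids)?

7

Valine (V), leucine (L), and isoleucine (I) are the branched-chain amino acids.
Matching residues: I10, I16, V17, V22, L25, V26, I31.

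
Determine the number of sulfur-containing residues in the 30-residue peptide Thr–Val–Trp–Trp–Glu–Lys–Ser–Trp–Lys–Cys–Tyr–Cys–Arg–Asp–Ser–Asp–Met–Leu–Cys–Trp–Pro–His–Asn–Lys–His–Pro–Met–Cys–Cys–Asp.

7

Only Cys (C) and Met (M) have a sulfur atom in the side chain.
Matching residues: Cys10, Cys12, Met17, Cys19, Met27, Cys28, Cys29.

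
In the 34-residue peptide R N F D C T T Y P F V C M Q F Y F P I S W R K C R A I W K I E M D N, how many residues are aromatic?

8

F, W, and Y each carry an aromatic ring on the side chain.
Matching residues: F3, Y8, F10, F15, Y16, F17, W21, W28.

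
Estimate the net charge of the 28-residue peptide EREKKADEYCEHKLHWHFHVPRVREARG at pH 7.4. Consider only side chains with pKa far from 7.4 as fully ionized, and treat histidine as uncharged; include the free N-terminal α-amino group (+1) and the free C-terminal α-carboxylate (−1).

+1

Near pH 7.4, K and R contribute +1 each, D and E contribute −1 each, and every other side chain (His included, as stated) is uncharged.
Positive (K, R): R2, K4, K5, K13, R22, R24, R27 → +7.
Negative (D, E): E1, E3, D7, E8, E11, E25 → −6.
The N-terminus (+1) and C-terminus (−1) cancel.
Net charge = (+7) + (−6) = +1.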